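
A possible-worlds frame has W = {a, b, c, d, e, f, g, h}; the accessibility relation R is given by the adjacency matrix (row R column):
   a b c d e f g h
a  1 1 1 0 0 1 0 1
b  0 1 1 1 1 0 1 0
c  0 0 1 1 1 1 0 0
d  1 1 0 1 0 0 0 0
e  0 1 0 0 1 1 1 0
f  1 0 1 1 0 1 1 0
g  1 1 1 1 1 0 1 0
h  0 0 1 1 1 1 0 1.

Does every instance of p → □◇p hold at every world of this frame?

The schema B characterises exactly the symmetric frames.
Symmetric: no — a R b but not b R a.

No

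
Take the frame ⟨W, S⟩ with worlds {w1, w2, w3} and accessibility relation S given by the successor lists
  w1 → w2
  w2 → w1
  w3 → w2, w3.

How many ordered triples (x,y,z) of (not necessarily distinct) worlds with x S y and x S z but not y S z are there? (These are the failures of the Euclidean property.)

Enumerating: (w1,w2,w2), (w2,w1,w1), (w3,w2,w2), (w3,w2,w3).

4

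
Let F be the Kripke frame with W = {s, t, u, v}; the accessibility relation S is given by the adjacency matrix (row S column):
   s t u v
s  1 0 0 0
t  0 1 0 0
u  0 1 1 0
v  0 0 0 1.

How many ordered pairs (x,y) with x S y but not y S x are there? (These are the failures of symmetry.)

1

Enumerating: (u,t).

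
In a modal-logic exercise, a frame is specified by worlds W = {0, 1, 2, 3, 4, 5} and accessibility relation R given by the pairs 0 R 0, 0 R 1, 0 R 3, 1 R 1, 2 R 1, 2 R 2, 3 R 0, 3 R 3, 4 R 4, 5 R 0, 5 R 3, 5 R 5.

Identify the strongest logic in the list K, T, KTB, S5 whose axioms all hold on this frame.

T

Reflexive (axiom T): yes — every world is R-related to itself.
Symmetric (axiom B): no — 0 R 1 but not 1 R 0.
Euclidean (axiom 5): no — 0 R 1 and 0 R 3, but not 1 R 3.
So F validates K, T; KTB would additionally require R to be symmetric. The strongest is T.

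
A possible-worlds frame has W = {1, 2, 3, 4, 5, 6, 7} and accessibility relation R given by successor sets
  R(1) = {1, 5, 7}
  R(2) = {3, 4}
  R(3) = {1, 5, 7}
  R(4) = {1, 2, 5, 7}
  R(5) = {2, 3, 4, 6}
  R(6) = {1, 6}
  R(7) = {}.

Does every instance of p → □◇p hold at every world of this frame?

Axiom B corresponds to the accessibility relation being symmetric.
Symmetric: no — 1 R 5 but not 5 R 1.

No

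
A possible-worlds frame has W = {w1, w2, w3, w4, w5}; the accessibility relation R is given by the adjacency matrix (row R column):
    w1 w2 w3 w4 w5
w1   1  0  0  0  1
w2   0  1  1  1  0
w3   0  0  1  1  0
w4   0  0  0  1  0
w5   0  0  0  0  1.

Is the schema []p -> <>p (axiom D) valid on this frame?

Axiom D corresponds to the accessibility relation being serial.
Serial: yes — every world has a successor (e.g. w1 R w1).

Yes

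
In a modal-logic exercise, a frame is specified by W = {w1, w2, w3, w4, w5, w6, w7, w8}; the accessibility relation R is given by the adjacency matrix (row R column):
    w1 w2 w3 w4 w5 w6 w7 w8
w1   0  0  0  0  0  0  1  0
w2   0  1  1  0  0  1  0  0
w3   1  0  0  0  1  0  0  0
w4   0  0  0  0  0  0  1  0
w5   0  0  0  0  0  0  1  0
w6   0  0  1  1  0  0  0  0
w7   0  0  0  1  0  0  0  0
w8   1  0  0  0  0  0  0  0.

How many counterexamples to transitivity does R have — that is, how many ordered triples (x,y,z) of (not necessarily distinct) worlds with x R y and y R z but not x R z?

13

Enumerating: (w1,w7,w4), (w2,w3,w1), (w2,w3,w5), (w2,w6,w4), (w3,w1,w7), (w3,w5,w7), (w4,w7,w4), (w5,w7,w4), (w6,w3,w1), (w6,w3,w5), (w6,w4,w7), (w7,w4,w7), (w8,w1,w7).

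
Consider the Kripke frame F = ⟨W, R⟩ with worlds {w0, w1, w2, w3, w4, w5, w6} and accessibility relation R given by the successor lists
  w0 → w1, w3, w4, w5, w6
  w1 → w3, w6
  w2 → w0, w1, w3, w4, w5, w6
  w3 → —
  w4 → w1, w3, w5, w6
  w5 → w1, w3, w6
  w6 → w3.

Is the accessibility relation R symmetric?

No

Symmetric: no — w0 R w1 but not w1 R w0.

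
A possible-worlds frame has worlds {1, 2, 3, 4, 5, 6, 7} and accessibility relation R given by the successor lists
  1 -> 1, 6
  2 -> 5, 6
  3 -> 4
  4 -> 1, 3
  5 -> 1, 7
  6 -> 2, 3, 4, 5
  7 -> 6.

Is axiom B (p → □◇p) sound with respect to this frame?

By correspondence theory, B is valid on a frame iff R is symmetric.
Symmetric: no — 1 R 6 but not 6 R 1.

No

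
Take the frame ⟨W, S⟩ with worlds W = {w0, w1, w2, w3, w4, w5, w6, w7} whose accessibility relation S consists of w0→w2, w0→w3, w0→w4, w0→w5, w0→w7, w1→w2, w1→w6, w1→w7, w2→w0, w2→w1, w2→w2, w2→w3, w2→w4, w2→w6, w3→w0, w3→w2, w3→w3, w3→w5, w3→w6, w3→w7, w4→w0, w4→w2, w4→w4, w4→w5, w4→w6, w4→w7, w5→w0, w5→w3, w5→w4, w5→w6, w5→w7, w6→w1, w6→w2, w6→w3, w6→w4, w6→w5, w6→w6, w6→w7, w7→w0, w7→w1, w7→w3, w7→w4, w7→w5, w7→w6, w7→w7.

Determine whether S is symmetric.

Yes

Symmetric: yes — every pair in S has its reverse in S.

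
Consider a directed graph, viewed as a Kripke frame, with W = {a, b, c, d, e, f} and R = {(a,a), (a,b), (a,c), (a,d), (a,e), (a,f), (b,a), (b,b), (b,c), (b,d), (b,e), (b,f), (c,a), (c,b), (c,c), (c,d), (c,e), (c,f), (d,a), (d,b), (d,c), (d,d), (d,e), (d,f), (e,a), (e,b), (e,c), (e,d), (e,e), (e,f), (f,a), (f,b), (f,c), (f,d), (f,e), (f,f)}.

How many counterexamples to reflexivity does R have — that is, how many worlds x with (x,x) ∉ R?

0

R is reflexive; there are no such worlds.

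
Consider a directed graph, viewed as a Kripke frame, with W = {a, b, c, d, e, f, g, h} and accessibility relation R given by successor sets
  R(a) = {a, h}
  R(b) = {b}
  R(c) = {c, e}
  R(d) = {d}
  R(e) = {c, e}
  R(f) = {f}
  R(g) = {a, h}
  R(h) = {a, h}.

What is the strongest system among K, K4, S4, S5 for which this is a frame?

Transitive (axiom 4): yes — every two-step R-path is closed by a direct edge.
Reflexive (axiom T): no — g is not related to itself.
Euclidean (axiom 5): yes — any two successors of a common world are R-related.
So F validates K, K4; S4 would additionally require R to be reflexive. The strongest is K4.

K4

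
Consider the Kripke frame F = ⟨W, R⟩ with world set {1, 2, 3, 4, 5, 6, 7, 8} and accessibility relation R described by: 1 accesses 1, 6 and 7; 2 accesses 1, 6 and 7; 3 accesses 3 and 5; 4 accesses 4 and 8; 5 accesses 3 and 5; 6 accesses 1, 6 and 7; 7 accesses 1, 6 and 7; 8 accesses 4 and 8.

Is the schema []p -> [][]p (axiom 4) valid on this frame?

Yes

The schema 4 characterises exactly the transitive frames.
Transitive: yes — every two-step R-path is closed by a direct edge.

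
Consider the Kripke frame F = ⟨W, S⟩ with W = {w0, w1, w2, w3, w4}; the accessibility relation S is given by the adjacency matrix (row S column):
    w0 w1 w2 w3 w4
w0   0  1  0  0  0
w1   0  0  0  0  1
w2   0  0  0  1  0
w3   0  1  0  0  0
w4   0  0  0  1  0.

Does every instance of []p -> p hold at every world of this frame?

Axiom T corresponds to the accessibility relation being reflexive.
Reflexive: no — w0 is not related to itself.

No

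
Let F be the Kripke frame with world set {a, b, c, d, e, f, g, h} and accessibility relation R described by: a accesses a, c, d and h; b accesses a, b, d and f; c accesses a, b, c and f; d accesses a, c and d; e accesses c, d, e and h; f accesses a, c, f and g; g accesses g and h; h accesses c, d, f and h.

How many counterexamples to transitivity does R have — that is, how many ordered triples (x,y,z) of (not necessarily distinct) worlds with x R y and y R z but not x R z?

32

Enumerating: (a,c,b), (a,c,f), (a,h,f), (b,a,c), (b,a,h), (b,d,c), (b,f,c), (b,f,g), (c,a,d), (c,a,h), (c,b,d), (c,f,g), … and 20 more.
Total: 32.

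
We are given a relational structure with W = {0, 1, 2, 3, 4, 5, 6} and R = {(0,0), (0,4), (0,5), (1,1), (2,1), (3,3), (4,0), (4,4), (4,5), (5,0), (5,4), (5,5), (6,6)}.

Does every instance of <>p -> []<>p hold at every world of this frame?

Yes

Axiom 5 corresponds to the accessibility relation being Euclidean.
Euclidean: yes — any two successors of a common world are R-related.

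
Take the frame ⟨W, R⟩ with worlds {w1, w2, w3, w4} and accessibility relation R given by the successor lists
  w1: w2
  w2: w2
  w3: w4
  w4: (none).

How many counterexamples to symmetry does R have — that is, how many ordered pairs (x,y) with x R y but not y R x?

2

Enumerating: (w1,w2), (w3,w4).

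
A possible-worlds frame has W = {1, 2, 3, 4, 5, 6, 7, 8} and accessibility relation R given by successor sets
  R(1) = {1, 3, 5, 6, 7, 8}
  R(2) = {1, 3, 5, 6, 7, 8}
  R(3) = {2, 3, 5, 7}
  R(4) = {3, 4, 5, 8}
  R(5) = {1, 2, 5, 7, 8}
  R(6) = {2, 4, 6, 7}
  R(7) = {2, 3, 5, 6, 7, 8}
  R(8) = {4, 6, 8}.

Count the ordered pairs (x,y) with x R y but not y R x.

Enumerating: (1,3), (1,6), (1,7), (1,8), (2,1), (2,8), (3,5), (4,3), (4,5), (5,8), (6,4), (7,8), (8,6).

13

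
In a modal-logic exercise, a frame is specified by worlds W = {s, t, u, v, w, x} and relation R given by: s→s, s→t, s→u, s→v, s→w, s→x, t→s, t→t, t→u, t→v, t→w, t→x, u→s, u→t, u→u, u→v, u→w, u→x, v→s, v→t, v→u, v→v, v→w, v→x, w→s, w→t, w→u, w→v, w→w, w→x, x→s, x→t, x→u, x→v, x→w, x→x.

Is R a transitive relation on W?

Transitive: yes — every two-step R-path is closed by a direct edge.

Yes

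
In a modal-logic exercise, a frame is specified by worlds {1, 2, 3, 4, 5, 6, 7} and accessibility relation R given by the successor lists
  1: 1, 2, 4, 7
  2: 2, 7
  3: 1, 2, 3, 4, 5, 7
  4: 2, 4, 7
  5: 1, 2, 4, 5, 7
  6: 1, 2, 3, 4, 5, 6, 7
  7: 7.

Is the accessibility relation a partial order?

Yes

Reflexive: yes — every world is R-related to itself.
Transitive: yes — every two-step R-path is closed by a direct edge.
Antisymmetric: yes — no distinct pair is related both ways.
So R is a partial order.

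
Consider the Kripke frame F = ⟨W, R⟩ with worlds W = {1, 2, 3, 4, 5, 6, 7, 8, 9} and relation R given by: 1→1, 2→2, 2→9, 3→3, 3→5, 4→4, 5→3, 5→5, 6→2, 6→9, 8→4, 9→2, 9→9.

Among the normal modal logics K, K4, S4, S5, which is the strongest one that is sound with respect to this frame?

K4

Transitive (axiom 4): yes — every two-step R-path is closed by a direct edge.
Reflexive (axiom T): no — 6 is not related to itself.
Euclidean (axiom 5): yes — any two successors of a common world are R-related.
So F validates K, K4; S4 would additionally require R to be reflexive. The strongest is K4.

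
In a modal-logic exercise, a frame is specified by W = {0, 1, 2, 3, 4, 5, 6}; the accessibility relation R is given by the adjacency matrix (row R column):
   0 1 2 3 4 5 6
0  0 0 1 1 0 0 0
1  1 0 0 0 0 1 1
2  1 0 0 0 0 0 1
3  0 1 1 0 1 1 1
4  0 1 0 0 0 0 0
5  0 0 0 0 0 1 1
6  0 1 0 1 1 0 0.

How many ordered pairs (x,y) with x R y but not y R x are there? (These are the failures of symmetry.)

Enumerating: (0,3), (1,0), (1,5), (2,6), (3,1), (3,2), (3,4), (3,5), (4,1), (5,6), (6,4).

11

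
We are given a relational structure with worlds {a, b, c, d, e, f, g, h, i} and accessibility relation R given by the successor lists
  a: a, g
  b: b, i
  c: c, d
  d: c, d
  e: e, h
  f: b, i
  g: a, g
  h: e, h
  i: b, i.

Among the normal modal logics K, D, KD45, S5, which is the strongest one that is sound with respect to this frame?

KD45

Serial (axiom D): yes — every world has a successor (e.g. a R a).
Euclidean (axiom 5): yes — any two successors of a common world are R-related.
Transitive (axiom 4): yes — every two-step R-path is closed by a direct edge.
Reflexive (axiom T): no — f is not related to itself.
So F validates K, D, KD45; S5 would additionally require R to be reflexive. The strongest is KD45.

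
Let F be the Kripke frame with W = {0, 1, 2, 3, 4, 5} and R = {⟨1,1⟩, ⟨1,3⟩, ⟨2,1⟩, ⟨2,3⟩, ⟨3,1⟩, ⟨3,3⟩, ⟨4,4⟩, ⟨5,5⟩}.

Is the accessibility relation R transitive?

Yes

Transitive: yes — every two-step R-path is closed by a direct edge.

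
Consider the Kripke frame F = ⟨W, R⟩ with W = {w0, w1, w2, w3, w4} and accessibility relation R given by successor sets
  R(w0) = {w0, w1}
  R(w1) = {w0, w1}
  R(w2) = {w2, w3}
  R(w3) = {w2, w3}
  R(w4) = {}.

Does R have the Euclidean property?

Euclidean: yes — any two successors of a common world are R-related.

Yes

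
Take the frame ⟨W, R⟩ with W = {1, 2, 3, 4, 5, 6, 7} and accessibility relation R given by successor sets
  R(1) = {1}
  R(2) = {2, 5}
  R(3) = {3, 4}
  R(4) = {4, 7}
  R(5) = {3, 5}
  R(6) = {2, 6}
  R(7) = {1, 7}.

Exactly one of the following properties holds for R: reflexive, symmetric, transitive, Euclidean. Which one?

Reflexive: yes — every world is R-related to itself.
Symmetric: no — 2 R 5 but not 5 R 2.
Transitive: no — 2 R 5 and 5 R 3, but not 2 R 3.
Euclidean: no — 2 R 5 and 2 R 2, but not 5 R 2.
Only reflexive holds.

reflexive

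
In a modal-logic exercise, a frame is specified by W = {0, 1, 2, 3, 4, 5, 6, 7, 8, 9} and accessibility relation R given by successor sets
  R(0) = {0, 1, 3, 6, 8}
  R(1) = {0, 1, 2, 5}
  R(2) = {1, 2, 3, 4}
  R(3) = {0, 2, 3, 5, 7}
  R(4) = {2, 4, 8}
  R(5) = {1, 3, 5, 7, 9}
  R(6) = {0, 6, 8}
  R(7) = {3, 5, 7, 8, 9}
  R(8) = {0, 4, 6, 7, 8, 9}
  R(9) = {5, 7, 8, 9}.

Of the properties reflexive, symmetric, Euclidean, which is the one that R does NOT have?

Reflexive: yes — every world is R-related to itself.
Symmetric: yes — every pair in R has its reverse in R.
Euclidean: no — 0 R 1 and 0 R 3, but not 1 R 3.
Only Euclidean fails.

Euclidean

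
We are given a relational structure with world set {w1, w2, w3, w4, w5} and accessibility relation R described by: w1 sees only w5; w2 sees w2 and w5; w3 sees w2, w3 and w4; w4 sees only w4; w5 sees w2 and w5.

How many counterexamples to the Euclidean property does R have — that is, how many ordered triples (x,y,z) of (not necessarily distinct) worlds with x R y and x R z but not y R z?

4

Enumerating: (w3,w2,w3), (w3,w2,w4), (w3,w4,w2), (w3,w4,w3).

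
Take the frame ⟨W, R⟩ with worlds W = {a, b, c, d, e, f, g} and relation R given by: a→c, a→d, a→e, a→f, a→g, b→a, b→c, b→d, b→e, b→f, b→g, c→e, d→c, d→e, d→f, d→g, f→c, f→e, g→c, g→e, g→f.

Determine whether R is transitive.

Transitive: yes — every two-step R-path is closed by a direct edge.

Yes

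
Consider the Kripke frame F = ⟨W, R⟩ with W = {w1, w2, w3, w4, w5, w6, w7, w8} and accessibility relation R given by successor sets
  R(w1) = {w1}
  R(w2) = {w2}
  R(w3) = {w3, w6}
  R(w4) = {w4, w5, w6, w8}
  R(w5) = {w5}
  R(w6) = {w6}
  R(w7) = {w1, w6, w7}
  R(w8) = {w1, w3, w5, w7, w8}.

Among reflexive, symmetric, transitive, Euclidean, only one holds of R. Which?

Reflexive: yes — every world is R-related to itself.
Symmetric: no — w3 R w6 but not w6 R w3.
Transitive: no — w4 R w8 and w8 R w1, but not w4 R w1.
Euclidean: no — w4 R w5 and w4 R w6, but not w5 R w6.
Only reflexive holds.

reflexive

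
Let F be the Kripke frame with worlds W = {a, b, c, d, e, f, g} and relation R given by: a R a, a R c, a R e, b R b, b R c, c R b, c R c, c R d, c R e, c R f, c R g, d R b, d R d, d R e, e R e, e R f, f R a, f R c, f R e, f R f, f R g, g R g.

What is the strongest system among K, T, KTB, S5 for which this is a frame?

T

Reflexive (axiom T): yes — every world is R-related to itself.
Symmetric (axiom B): no — a R c but not c R a.
Euclidean (axiom 5): no — a R e and a R c, but not e R c.
So F validates K, T; KTB would additionally require R to be symmetric. The strongest is T.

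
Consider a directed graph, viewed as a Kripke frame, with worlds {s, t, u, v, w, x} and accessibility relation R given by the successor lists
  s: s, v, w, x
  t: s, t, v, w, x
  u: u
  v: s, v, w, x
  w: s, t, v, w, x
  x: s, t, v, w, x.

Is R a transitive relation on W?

Transitive: no — s R w and w R t, but not s R t.

No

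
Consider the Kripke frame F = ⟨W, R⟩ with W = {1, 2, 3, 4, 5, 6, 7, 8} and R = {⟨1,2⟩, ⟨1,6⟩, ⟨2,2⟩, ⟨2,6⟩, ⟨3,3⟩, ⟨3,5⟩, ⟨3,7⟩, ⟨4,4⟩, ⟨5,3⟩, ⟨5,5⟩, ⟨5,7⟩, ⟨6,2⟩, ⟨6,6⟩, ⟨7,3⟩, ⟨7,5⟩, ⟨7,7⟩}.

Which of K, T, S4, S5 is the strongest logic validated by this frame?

K

Reflexive (axiom T): no — 1 is not related to itself.
Transitive (axiom 4): yes — every two-step R-path is closed by a direct edge.
Euclidean (axiom 5): yes — any two successors of a common world are R-related.
So F validates K; T would additionally require R to be reflexive. The strongest is K.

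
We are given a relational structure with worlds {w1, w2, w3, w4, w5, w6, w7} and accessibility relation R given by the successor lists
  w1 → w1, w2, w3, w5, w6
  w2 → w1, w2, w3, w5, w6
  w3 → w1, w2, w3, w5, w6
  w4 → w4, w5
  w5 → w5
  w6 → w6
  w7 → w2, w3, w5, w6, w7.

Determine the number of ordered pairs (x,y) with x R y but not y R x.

Enumerating: (w1,w5), (w1,w6), (w2,w5), (w2,w6), (w3,w5), (w3,w6), (w4,w5), (w7,w2), (w7,w3), (w7,w5), (w7,w6).

11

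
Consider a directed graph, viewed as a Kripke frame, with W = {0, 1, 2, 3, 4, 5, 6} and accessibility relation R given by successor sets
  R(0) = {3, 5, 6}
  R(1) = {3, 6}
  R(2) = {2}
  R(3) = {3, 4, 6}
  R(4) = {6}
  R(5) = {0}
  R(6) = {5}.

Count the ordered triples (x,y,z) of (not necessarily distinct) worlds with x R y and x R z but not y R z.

Enumerating: (0,3,5), (0,5,3), (0,5,5), (0,5,6), (0,6,3), (0,6,6), (1,6,3), (1,6,6), (3,4,3), (3,4,4), (3,6,3), (3,6,4), (3,6,6), (4,6,6), (5,0,0), (6,5,5).

16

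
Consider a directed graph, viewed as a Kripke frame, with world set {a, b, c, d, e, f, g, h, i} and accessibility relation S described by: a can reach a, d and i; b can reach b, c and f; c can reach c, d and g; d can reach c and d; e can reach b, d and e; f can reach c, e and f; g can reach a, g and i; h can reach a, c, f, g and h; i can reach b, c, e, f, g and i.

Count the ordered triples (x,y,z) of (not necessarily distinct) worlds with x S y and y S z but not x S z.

32

Enumerating: (a,d,c), (a,i,b), (a,i,c), (a,i,e), (a,i,f), (a,i,g), (b,c,d), (b,c,g), (b,f,e), (c,g,a), (c,g,i), (d,c,g), … and 20 more.
Total: 32.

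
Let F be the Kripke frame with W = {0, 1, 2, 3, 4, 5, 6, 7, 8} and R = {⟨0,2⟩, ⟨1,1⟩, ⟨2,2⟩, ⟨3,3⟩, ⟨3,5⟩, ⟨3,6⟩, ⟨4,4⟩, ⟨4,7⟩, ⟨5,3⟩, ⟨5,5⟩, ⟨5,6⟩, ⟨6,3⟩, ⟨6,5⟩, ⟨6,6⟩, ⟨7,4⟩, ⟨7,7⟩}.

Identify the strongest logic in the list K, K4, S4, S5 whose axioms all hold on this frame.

K4

Transitive (axiom 4): yes — every two-step R-path is closed by a direct edge.
Reflexive (axiom T): no — 0 is not related to itself.
Euclidean (axiom 5): yes — any two successors of a common world are R-related.
So F validates K, K4; S4 would additionally require R to be reflexive. The strongest is K4.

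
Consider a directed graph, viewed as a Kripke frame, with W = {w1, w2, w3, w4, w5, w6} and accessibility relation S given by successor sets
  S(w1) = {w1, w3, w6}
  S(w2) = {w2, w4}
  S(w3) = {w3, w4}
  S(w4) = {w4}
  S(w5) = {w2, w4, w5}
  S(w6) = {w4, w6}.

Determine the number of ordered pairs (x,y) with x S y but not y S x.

Enumerating: (w1,w3), (w1,w6), (w2,w4), (w3,w4), (w5,w2), (w5,w4), (w6,w4).

7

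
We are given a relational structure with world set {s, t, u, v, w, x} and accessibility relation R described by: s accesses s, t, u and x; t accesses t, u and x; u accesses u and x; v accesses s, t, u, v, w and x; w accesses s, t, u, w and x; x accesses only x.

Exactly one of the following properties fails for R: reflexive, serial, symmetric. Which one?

symmetric

Reflexive: yes — every world is R-related to itself.
Serial: yes — every world has a successor (e.g. s R s).
Symmetric: no — s R t but not t R s.
Only symmetric fails.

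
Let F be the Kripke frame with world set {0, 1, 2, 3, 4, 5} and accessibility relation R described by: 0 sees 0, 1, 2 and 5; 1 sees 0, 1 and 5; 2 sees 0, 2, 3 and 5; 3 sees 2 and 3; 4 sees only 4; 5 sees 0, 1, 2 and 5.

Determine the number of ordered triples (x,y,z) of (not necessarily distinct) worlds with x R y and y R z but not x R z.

8

Enumerating: (0,2,3), (1,0,2), (1,5,2), (2,0,1), (2,5,1), (3,2,0), (3,2,5), (5,2,3).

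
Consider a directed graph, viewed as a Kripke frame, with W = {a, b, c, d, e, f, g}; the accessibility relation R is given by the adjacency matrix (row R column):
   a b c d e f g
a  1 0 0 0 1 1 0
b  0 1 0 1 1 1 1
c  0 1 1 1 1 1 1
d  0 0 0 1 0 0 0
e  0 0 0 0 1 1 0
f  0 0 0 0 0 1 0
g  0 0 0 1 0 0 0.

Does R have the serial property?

Yes

Serial: yes — every world has a successor (e.g. a R a).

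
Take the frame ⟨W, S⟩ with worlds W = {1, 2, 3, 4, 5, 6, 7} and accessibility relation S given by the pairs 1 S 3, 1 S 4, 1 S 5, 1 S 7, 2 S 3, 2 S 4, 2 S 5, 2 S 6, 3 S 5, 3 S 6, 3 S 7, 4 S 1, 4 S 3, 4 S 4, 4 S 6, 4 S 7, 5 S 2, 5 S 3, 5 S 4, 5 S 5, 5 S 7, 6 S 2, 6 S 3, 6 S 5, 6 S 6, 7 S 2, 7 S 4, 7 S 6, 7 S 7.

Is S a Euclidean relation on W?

No

Euclidean: no — 1 S 3 and 1 S 4, but not 3 S 4.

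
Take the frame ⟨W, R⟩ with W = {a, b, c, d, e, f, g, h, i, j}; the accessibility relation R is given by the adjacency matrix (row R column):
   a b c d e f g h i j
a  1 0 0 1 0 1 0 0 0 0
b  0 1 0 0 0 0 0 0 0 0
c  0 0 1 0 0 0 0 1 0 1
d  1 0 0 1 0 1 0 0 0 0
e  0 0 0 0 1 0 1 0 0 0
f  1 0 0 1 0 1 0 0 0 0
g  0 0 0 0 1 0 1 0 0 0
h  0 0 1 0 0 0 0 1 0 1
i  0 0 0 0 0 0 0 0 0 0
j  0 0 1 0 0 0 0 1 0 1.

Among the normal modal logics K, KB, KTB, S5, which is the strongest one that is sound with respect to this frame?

KB

Symmetric (axiom B): yes — every pair in R has its reverse in R.
Reflexive (axiom T): no — i is not related to itself.
Euclidean (axiom 5): yes — any two successors of a common world are R-related.
So F validates K, KB; KTB would additionally require R to be reflexive. The strongest is KB.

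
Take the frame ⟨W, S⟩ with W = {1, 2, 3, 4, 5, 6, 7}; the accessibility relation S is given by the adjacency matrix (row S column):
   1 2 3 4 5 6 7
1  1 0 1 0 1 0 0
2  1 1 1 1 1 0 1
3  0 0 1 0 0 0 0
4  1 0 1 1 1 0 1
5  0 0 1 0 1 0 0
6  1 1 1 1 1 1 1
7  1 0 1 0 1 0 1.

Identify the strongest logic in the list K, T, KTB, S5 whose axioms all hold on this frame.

Reflexive (axiom T): yes — every world is S-related to itself.
Symmetric (axiom B): no — 1 S 3 but not 3 S 1.
Euclidean (axiom 5): no — 1 S 3 and 1 S 5, but not 3 S 5.
So F validates K, T; KTB would additionally require S to be symmetric. The strongest is T.

T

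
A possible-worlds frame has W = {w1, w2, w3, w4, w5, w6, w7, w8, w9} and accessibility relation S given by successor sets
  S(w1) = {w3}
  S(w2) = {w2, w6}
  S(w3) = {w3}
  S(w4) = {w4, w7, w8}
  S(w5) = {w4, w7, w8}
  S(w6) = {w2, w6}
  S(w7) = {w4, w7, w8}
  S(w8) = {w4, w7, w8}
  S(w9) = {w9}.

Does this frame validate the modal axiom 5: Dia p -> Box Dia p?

Yes

The schema 5 characterises exactly the Euclidean frames.
Euclidean: yes — any two successors of a common world are S-related.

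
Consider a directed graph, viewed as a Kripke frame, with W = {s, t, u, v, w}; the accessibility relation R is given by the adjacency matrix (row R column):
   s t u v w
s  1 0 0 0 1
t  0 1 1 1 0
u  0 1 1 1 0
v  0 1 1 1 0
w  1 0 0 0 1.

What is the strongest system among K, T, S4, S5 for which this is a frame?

S5

Reflexive (axiom T): yes — every world is R-related to itself.
Transitive (axiom 4): yes — every two-step R-path is closed by a direct edge.
Euclidean (axiom 5): yes — any two successors of a common world are R-related.
So F validates K, T, S4, S5. The strongest is S5.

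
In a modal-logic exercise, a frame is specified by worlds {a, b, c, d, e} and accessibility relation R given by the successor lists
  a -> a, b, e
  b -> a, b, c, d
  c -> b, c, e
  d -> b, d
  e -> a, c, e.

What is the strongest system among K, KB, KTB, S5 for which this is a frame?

KTB

Symmetric (axiom B): yes — every pair in R has its reverse in R.
Reflexive (axiom T): yes — every world is R-related to itself.
Euclidean (axiom 5): no — a R b and a R e, but not b R e.
So F validates K, KB, KTB; S5 would additionally require R to be Euclidean. The strongest is KTB.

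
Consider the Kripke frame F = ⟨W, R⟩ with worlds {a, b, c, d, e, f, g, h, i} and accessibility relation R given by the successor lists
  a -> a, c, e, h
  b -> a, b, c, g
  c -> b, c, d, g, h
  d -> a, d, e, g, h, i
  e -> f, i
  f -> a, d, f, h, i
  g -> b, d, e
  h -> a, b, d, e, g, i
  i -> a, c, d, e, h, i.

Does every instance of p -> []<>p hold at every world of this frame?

By correspondence theory, B is valid on a frame iff R is symmetric.
Symmetric: no — a R c but not c R a.

No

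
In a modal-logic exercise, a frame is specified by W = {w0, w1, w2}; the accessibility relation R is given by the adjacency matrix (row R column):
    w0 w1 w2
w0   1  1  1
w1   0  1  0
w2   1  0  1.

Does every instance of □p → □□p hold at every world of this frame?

No

Axiom 4 corresponds to the accessibility relation being transitive.
Transitive: no — w2 R w0 and w0 R w1, but not w2 R w1.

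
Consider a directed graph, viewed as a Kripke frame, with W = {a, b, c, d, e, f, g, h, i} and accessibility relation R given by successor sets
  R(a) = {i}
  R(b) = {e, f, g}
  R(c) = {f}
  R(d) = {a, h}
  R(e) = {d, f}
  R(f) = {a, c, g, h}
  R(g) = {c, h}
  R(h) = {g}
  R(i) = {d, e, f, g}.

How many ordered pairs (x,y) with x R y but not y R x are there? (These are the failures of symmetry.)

Enumerating: (a,i), (b,e), (b,f), (b,g), (d,a), (d,h), (e,d), (e,f), (f,a), (f,g), (f,h), (g,c), (i,d), (i,e), (i,f), (i,g).

16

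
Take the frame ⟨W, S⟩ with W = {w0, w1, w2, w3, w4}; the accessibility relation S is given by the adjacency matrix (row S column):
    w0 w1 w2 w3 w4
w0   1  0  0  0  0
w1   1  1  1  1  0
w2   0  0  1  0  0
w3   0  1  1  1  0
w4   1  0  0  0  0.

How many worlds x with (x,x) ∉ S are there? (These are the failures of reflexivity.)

1

Enumerating: w4.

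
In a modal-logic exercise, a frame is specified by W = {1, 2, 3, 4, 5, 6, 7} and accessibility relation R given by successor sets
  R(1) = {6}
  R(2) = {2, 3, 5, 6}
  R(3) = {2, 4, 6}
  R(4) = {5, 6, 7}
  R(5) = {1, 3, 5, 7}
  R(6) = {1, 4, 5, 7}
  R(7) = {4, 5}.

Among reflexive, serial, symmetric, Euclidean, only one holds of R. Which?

serial

Reflexive: no — 1 is not related to itself.
Serial: yes — every world has a successor (e.g. 1 R 6).
Symmetric: no — 2 R 5 but not 5 R 2.
Euclidean: no — 2 R 3 and 2 R 5, but not 3 R 5.
Only serial holds.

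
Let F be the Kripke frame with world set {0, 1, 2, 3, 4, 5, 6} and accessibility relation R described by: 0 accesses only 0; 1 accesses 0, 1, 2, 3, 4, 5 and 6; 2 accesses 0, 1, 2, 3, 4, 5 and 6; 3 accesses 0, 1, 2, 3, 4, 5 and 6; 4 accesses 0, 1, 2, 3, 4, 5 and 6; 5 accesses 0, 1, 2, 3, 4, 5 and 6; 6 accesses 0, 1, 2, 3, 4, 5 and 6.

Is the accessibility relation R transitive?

Transitive: yes — every two-step R-path is closed by a direct edge.

Yes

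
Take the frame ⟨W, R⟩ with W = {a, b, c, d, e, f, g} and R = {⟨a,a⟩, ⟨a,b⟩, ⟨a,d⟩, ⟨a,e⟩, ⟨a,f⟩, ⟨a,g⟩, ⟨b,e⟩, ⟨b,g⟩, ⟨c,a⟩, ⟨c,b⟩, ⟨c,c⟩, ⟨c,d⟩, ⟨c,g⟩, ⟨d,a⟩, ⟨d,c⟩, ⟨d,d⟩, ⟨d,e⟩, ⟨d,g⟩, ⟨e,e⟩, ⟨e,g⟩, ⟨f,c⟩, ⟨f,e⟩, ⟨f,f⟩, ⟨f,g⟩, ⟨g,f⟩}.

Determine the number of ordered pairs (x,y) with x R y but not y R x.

Enumerating: (a,b), (a,e), (a,f), (a,g), (b,e), (b,g), (c,a), (c,b), (c,g), (d,e), (d,g), (e,g), (f,c), (f,e).

14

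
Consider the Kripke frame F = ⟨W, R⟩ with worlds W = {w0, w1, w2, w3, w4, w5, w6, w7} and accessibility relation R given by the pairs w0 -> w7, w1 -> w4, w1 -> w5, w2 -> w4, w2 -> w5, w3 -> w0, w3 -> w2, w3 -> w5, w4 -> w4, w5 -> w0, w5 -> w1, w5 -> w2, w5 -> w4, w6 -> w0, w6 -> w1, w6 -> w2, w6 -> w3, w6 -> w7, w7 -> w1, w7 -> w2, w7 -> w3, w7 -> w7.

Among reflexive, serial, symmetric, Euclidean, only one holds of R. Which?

Reflexive: no — w0 is not related to itself.
Serial: yes — every world has a successor (e.g. w0 R w7).
Symmetric: no — w0 R w7 but not w7 R w0.
Euclidean: no — w1 R w4 and w1 R w5, but not w4 R w5.
Only serial holds.

serial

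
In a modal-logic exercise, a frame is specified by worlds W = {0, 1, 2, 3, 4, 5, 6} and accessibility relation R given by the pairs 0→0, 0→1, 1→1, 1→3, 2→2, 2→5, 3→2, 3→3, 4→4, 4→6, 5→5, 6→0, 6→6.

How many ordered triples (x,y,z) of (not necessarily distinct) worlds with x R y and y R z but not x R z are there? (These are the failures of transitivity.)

Enumerating: (0,1,3), (1,3,2), (3,2,5), (4,6,0), (6,0,1).

5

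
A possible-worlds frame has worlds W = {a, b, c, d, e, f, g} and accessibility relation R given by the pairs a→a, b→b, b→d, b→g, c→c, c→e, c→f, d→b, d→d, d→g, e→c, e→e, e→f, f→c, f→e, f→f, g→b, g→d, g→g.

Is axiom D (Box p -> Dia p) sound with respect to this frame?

Yes

Axiom D corresponds to the accessibility relation being serial.
Serial: yes — every world has a successor (e.g. a R a).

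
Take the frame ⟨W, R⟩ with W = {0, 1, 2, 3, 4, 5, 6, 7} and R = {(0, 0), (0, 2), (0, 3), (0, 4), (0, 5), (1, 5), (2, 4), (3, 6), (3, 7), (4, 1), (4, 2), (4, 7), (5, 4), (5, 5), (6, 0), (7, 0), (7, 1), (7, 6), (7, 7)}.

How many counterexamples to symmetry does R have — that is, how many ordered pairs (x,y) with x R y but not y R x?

14

Enumerating: (0,2), (0,3), (0,4), (0,5), (1,5), (3,6), (3,7), (4,1), (4,7), (5,4), (6,0), (7,0), (7,1), (7,6).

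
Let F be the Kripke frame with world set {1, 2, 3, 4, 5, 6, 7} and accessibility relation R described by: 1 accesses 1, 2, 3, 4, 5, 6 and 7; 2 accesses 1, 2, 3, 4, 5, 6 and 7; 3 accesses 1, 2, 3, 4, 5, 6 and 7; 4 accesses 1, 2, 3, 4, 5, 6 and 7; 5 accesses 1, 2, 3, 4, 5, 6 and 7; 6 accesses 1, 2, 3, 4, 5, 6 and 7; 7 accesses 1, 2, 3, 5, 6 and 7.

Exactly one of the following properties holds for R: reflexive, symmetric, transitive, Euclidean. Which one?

Reflexive: yes — every world is R-related to itself.
Symmetric: no — 4 R 7 but not 7 R 4.
Transitive: no — 7 R 1 and 1 R 4, but not 7 R 4.
Euclidean: no — 1 R 7 and 1 R 4, but not 7 R 4.
Only reflexive holds.

reflexive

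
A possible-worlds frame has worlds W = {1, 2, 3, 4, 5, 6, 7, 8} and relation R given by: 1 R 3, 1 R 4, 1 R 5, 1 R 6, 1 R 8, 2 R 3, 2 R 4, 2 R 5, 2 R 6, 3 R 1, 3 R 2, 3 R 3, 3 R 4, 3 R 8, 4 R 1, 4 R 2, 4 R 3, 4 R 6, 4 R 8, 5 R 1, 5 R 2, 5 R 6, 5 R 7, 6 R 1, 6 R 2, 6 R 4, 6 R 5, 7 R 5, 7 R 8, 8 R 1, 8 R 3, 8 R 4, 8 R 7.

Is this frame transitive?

Transitive: no — 1 R 3 and 3 R 2, but not 1 R 2.

No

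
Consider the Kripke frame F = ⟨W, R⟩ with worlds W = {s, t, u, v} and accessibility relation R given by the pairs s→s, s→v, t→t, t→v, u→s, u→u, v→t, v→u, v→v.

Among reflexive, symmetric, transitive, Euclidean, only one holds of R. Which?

Reflexive: yes — every world is R-related to itself.
Symmetric: no — s R v but not v R s.
Transitive: no — s R v and v R t, but not s R t.
Euclidean: no — v R t and v R u, but not t R u.
Only reflexive holds.

reflexive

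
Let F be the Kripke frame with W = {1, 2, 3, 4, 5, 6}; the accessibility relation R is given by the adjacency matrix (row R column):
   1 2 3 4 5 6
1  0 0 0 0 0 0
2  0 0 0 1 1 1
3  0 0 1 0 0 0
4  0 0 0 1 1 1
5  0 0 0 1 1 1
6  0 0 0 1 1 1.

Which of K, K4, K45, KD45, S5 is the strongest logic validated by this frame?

Transitive (axiom 4): yes — every two-step R-path is closed by a direct edge.
Euclidean (axiom 5): yes — any two successors of a common world are R-related.
Serial (axiom D): no — 1 has no R-successor.
Reflexive (axiom T): no — 1 is not related to itself.
So F validates K, K4, K45; KD45 would additionally require R to be serial. The strongest is K45.

K45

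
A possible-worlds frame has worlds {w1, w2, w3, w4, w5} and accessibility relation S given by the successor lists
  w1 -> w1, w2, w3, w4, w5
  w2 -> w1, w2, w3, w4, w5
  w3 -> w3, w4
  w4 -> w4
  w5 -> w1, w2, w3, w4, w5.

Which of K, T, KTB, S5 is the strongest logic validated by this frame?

T

Reflexive (axiom T): yes — every world is S-related to itself.
Symmetric (axiom B): no — w1 S w3 but not w3 S w1.
Euclidean (axiom 5): no — w1 S w3 and w1 S w2, but not w3 S w2.
So F validates K, T; KTB would additionally require S to be symmetric. The strongest is T.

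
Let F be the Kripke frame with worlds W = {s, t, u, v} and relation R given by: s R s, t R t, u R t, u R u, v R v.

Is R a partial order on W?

Reflexive: yes — every world is R-related to itself.
Transitive: yes — every two-step R-path is closed by a direct edge.
Antisymmetric: yes — no distinct pair is related both ways.
So R is a partial order.

Yes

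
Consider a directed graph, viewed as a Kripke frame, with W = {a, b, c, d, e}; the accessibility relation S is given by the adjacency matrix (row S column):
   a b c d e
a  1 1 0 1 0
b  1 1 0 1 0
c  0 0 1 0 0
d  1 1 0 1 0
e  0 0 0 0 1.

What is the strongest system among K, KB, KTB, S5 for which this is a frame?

Symmetric (axiom B): yes — every pair in S has its reverse in S.
Reflexive (axiom T): yes — every world is S-related to itself.
Euclidean (axiom 5): yes — any two successors of a common world are S-related.
So F validates K, KB, KTB, S5. The strongest is S5.

S5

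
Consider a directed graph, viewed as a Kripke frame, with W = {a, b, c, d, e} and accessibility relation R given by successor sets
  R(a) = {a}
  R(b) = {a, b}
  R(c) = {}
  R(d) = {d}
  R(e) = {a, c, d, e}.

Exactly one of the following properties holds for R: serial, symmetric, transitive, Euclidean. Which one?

transitive

Serial: no — c has no R-successor.
Symmetric: no — b R a but not a R b.
Transitive: yes — every two-step R-path is closed by a direct edge.
Euclidean: no — e R a and e R c, but not a R c.
Only transitive holds.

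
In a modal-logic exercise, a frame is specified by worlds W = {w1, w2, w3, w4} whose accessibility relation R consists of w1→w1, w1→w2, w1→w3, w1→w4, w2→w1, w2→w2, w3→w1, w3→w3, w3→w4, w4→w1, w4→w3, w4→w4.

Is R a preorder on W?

Reflexive: yes — every world is R-related to itself.
Transitive: no — w2 R w1 and w1 R w3, but not w2 R w3.
So R is not a preorder.

No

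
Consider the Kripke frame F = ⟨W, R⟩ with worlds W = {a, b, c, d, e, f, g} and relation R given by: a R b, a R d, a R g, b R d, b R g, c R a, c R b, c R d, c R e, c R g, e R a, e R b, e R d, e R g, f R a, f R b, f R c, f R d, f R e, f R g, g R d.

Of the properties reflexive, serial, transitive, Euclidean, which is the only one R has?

transitive

Reflexive: no — a is not related to itself.
Serial: no — d has no R-successor.
Transitive: yes — every two-step R-path is closed by a direct edge.
Euclidean: no — a R d and a R b, but not d R b.
Only transitive holds.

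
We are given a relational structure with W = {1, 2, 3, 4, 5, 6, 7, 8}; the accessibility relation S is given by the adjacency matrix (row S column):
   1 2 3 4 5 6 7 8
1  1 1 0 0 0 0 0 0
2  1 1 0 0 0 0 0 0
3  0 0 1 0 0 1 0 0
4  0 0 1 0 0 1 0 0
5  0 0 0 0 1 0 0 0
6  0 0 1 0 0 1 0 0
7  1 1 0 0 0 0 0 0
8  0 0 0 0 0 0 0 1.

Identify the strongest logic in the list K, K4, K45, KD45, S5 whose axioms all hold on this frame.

Transitive (axiom 4): yes — every two-step S-path is closed by a direct edge.
Euclidean (axiom 5): yes — any two successors of a common world are S-related.
Serial (axiom D): yes — every world has a successor (e.g. 1 S 1).
Reflexive (axiom T): no — 4 is not related to itself.
So F validates K, K4, K45, KD45; S5 would additionally require S to be reflexive. The strongest is KD45.

KD45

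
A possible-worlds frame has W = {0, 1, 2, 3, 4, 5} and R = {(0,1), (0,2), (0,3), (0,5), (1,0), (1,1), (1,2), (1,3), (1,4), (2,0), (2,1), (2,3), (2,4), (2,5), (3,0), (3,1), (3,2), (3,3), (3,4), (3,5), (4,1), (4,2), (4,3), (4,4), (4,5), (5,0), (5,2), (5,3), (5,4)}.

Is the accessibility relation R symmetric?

Symmetric: yes — every pair in R has its reverse in R.

Yes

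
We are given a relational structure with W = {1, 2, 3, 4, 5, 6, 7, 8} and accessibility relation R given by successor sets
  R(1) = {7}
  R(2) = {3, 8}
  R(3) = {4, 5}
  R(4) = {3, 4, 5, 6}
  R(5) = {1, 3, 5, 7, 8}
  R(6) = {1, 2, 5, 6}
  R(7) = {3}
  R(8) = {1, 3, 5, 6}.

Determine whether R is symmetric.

Symmetric: no — 1 R 7 but not 7 R 1.

No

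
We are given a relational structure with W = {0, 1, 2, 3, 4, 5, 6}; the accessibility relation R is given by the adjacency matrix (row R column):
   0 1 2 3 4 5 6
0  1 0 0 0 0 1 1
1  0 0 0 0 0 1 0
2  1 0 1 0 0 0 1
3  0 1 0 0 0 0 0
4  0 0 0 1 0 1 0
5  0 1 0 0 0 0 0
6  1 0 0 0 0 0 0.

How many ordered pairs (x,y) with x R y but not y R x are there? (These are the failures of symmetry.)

6

Enumerating: (0,5), (2,0), (2,6), (3,1), (4,3), (4,5).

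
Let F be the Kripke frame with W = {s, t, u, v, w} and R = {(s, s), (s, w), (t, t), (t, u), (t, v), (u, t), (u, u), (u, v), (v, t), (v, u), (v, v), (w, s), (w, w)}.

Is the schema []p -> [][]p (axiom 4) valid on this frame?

Yes

By correspondence theory, 4 is valid on a frame iff R is transitive.
Transitive: yes — every two-step R-path is closed by a direct edge.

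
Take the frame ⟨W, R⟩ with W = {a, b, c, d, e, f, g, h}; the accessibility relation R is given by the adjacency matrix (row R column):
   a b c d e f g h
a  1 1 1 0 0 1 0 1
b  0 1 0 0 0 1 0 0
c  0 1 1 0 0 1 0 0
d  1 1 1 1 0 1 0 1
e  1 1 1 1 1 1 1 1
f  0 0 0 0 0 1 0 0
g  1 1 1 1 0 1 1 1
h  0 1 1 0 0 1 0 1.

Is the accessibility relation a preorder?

Reflexive: yes — every world is R-related to itself.
Transitive: yes — every two-step R-path is closed by a direct edge.
So R is a preorder.

Yes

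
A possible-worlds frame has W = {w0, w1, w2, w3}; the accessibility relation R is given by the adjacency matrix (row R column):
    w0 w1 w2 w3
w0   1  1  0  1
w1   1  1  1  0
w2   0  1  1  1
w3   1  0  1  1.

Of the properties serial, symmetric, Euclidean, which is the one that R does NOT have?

Euclidean

Serial: yes — every world has a successor (e.g. w0 R w0).
Symmetric: yes — every pair in R has its reverse in R.
Euclidean: no — w0 R w1 and w0 R w3, but not w1 R w3.
Only Euclidean fails.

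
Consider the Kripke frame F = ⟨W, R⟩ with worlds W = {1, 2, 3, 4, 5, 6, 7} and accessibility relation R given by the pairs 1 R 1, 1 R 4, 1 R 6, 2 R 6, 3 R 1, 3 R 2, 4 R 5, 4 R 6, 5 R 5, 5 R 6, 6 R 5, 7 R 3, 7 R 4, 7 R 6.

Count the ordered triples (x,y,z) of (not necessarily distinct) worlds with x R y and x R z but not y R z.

19

Enumerating: (1,4,1), (1,4,4), (1,6,1), (1,6,4), (1,6,6), (2,6,6), (3,1,2), (3,2,1), (3,2,2), (4,6,6), (5,6,6), (7,3,3), … and 7 more.
Total: 19.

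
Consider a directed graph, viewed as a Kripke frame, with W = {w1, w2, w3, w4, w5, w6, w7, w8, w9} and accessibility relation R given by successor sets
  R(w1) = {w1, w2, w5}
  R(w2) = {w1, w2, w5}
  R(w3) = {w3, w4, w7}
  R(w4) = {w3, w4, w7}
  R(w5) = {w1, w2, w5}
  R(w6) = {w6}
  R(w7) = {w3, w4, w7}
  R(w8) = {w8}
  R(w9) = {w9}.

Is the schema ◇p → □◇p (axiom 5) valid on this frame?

Axiom 5 corresponds to the accessibility relation being Euclidean.
Euclidean: yes — any two successors of a common world are R-related.

Yes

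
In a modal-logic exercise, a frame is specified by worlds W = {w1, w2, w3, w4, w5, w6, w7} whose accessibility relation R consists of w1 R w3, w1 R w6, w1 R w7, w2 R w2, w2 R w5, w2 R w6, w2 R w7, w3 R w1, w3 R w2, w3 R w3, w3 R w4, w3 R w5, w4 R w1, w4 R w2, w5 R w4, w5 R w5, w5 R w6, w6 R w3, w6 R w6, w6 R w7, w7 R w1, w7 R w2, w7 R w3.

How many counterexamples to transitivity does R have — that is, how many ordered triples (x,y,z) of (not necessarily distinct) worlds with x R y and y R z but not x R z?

38

Enumerating: (w1,w3,w1), (w1,w3,w2), (w1,w3,w4), (w1,w3,w5), (w1,w7,w1), (w1,w7,w2), (w2,w5,w4), (w2,w6,w3), (w2,w7,w1), (w2,w7,w3), (w3,w1,w6), (w3,w1,w7), … and 26 more.
Total: 38.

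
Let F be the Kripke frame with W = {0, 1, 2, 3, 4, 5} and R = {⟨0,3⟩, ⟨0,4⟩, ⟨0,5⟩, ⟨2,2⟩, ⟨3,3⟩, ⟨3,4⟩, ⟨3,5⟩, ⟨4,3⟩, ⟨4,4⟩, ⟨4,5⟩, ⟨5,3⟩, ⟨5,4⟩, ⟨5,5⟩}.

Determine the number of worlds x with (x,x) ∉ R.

2

Enumerating: 0, 1.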